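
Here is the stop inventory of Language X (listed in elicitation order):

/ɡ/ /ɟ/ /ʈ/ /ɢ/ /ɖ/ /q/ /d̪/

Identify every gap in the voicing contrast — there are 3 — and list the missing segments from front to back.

Voiceless: /ʈ/ (retroflex), /q/ (uvular).
Voiced: /d̪/ (dental), /ɖ/ (retroflex), /ɟ/ (palatal), /ɡ/ (velar), /ɢ/ (uvular).
Gaps, from front to back: dental lacks voiceless (/t̪/); palatal lacks voiceless (/c/); velar lacks voiceless (/k/).

/t̪/, /c/, /k/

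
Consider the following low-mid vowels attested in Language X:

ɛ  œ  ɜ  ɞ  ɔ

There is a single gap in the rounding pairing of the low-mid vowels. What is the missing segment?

/ʌ/

Unrounded: /ɛ/ (front), /ɜ/ (central).
Rounded: /œ/ (front), /ɞ/ (central), /ɔ/ (back).
The back row has no unrounded member, so the gap is the back unrounded vowel /ʌ/.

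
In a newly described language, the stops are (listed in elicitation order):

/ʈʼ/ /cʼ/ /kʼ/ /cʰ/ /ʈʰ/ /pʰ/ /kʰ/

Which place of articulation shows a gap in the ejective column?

bilabial

Aspirated: /pʰ/ (bilabial), /ʈʰ/ (retroflex), /cʰ/ (palatal), /kʰ/ (velar).
Ejective: /ʈʼ/ (retroflex), /cʼ/ (palatal), /kʼ/ (velar).
Every place of articulation has an ejective member except bilabial, where /pʼ/ would be expected.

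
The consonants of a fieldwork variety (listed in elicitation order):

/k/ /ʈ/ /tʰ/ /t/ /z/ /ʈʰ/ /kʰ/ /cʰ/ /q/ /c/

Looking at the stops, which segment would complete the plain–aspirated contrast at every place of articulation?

alveolar: plain /t/, aspirated /tʰ/.
retroflex: plain /ʈ/, aspirated /ʈʰ/.
palatal: plain /c/, aspirated /cʰ/.
velar: plain /k/, aspirated /kʰ/.
uvular: plain /q/, aspirated —.
The uvular row has no aspirated member, so the gap is the aspirated uvular stop /qʰ/.

/qʰ/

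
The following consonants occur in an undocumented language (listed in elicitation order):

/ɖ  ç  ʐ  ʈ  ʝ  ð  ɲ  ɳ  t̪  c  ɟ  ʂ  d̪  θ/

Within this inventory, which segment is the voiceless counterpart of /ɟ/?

/ɟ/ is a voiced palatal stop.
The voiceless counterpart is a voiceless palatal stop — in this inventory, /c/.

/c/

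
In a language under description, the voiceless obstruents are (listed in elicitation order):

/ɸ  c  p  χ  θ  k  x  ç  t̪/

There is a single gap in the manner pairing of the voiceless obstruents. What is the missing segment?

/q/

Stop: /p/ (bilabial), /t̪/ (dental), /c/ (palatal), /k/ (velar).
Fricative: /ɸ/ (bilabial), /θ/ (dental), /ç/ (palatal), /x/ (velar), /χ/ (uvular).
The uvular row has no stop member, so the gap is the uvular stop /q/.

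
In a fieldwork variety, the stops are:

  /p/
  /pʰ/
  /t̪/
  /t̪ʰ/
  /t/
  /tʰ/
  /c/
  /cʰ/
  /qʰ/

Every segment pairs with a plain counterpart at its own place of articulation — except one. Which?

Bilabial: /p/ ~ /pʰ/
Dental: /t̪/ ~ /t̪ʰ/
Alveolar: /t/ ~ /tʰ/
Palatal: /c/ ~ /cʰ/
Uvular: only /qʰ/ (aspirated); no plain partner.
So /qʰ/ is the unpaired segment.

/qʰ/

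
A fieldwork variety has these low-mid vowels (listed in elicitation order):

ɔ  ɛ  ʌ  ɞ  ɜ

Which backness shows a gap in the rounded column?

front

backness          unrounded  rounded 
front             ɛ         —       
central           ɜ         ɞ       
back              ʌ         ɔ       
Every backness has a rounded member except front, where /œ/ would be expected.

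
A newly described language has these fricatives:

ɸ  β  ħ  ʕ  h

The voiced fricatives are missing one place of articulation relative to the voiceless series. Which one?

place of articulation  voiceless  voiced  
bilabial          ɸ         β       
pharyngeal        ħ         ʕ       
glottal           h         —       
Every place of articulation has a voiced member except glottal, where /ɦ/ would be expected.

glottal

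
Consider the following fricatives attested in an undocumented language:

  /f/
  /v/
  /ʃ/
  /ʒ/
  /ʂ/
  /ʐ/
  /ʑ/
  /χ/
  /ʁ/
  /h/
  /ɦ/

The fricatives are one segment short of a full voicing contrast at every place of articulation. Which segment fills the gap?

Voiceless: /f/ (labiodental), /ʃ/ (postalveolar), /ʂ/ (retroflex), /χ/ (uvular), /h/ (glottal).
Voiced: /v/ (labiodental), /ʒ/ (postalveolar), /ʐ/ (retroflex), /ʑ/ (alveolo-palatal), /ʁ/ (uvular), /ɦ/ (glottal).
The alveolo-palatal row has no voiceless member, so the gap is the voiceless alveolo-palatal fricative /ɕ/.

/ɕ/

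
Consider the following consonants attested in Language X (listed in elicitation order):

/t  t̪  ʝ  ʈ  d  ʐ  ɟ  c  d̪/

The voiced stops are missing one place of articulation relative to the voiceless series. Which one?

Voiceless: /t̪/ (dental), /t/ (alveolar), /ʈ/ (retroflex), /c/ (palatal).
Voiced: /d̪/ (dental), /d/ (alveolar), /ɟ/ (palatal).
Every place of articulation has a voiced member except retroflex, where /ɖ/ would be expected.

retroflex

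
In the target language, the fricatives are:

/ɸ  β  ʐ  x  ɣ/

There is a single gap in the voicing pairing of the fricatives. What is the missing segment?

/ʂ/

bilabial: voiceless /ɸ/, voiced /β/.
retroflex: voiceless —, voiced /ʐ/.
velar: voiceless /x/, voiced /ɣ/.
The retroflex row has no voiceless member, so the gap is the voiceless retroflex fricative /ʂ/.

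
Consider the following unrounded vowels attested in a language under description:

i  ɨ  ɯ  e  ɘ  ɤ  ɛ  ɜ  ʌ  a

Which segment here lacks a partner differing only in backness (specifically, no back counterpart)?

High: /i/ ~ /ɨ/ ~ /ɯ/
High-mid: /e/ ~ /ɘ/ ~ /ɤ/
Low-mid: /ɛ/ ~ /ɜ/ ~ /ʌ/
Low: only /a/ (front); no back partner.
So /a/ is the unpaired segment.

/a/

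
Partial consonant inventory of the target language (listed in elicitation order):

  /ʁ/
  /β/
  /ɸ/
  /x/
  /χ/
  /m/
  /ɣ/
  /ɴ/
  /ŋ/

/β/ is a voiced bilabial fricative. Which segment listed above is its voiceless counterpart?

The voiceless counterpart is a voiceless bilabial fricative — in this inventory, /ɸ/.

/ɸ/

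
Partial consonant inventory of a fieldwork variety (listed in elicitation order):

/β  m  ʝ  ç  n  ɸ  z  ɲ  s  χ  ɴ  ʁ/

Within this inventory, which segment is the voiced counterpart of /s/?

/z/

/s/ is a voiceless alveolar fricative.
The voiced counterpart is a voiced alveolar fricative — in this inventory, /z/.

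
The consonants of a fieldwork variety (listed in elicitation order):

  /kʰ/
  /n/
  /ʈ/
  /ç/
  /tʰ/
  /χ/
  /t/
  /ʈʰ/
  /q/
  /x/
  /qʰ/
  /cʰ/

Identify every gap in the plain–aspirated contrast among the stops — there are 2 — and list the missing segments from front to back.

place of articulation  plain     aspirated
alveolar          t         tʰ      
retroflex         ʈ         ʈʰ      
palatal           —         cʰ      
velar             —         kʰ      
uvular            q         qʰ      
Gaps, from front to back: palatal lacks plain (/c/); velar lacks plain (/k/).

/c/, /k/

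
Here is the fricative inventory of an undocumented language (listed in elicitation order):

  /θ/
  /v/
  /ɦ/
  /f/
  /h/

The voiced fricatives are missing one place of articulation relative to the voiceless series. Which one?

dental

place of articulation  voiceless  voiced  
labiodental       f         v       
dental            θ         —       
glottal           h         ɦ       
Every place of articulation has a voiced member except dental, where /ð/ would be expected.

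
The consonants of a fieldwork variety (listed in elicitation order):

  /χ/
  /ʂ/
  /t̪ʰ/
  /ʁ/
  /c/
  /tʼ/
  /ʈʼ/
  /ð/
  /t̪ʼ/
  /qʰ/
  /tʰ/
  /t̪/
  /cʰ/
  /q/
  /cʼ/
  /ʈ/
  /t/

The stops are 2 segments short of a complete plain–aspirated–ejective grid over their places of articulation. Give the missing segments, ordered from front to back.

/ʈʰ/, /qʼ/

dental: plain /t̪/, aspirated /t̪ʰ/, ejective /t̪ʼ/.
alveolar: plain /t/, aspirated /tʰ/, ejective /tʼ/.
retroflex: plain /ʈ/, aspirated —, ejective /ʈʼ/.
palatal: plain /c/, aspirated /cʰ/, ejective /cʼ/.
uvular: plain /q/, aspirated /qʰ/, ejective —.
Gaps, from front to back: retroflex lacks aspirated (/ʈʰ/); uvular lacks ejective (/qʼ/).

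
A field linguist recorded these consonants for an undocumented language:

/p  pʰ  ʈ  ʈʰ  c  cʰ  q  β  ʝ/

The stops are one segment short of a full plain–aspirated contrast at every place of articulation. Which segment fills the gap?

/qʰ/

place of articulation  plain     aspirated
bilabial          p         pʰ      
retroflex         ʈ         ʈʰ      
palatal           c         cʰ      
uvular            q         —       
The uvular row has no aspirated member, so the gap is the aspirated uvular stop /qʰ/.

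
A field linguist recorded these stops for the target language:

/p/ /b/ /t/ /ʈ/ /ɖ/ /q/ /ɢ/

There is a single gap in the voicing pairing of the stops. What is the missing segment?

Voiceless: /p/ (bilabial), /t/ (alveolar), /ʈ/ (retroflex), /q/ (uvular).
Voiced: /b/ (bilabial), /ɖ/ (retroflex), /ɢ/ (uvular).
The alveolar row has no voiced member, so the gap is the voiced alveolar stop /d/.

/d/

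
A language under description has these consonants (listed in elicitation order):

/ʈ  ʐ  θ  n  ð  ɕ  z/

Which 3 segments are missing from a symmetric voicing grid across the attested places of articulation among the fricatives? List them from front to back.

Voiceless: /θ/ (dental), /ɕ/ (alveolo-palatal).
Voiced: /ð/ (dental), /z/ (alveolar), /ʐ/ (retroflex).
Gaps, from front to back: alveolar lacks voiceless (/s/); retroflex lacks voiceless (/ʂ/); alveolo-palatal lacks voiced (/ʑ/).

/s/, /ʂ/, /ʑ/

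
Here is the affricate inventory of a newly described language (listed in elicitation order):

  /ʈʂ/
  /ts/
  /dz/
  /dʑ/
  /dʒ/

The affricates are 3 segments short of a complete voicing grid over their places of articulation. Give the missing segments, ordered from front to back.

/tʃ/, /ɖʐ/, /tɕ/

place of articulation  voiceless  voiced  
alveolar          ts        dz      
postalveolar      —         dʒ      
retroflex         ʈʂ        —       
alveolo-palatal   —         dʑ      
Gaps, from front to back: postalveolar lacks voiceless (/tʃ/); retroflex lacks voiced (/ɖʐ/); alveolo-palatal lacks voiceless (/tɕ/).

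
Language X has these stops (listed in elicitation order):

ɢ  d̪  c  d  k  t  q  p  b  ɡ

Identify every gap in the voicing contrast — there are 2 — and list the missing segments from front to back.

Voiceless: /p/ (bilabial), /t/ (alveolar), /c/ (palatal), /k/ (velar), /q/ (uvular).
Voiced: /b/ (bilabial), /d̪/ (dental), /d/ (alveolar), /ɡ/ (velar), /ɢ/ (uvular).
Gaps, from front to back: dental lacks voiceless (/t̪/); palatal lacks voiced (/ɟ/).

/t̪/, /ɟ/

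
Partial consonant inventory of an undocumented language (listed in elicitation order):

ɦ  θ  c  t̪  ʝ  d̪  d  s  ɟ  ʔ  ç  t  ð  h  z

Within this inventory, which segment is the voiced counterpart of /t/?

/d/

/t/ is a voiceless alveolar stop.
The voiced counterpart is a voiced alveolar stop — in this inventory, /d/.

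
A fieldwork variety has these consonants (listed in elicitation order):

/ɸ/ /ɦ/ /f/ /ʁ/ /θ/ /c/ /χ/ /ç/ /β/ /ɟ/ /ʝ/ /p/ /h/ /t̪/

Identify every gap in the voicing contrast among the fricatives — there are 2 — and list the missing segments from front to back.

/v/, /ð/

bilabial: voiceless /ɸ/, voiced /β/.
labiodental: voiceless /f/, voiced —.
dental: voiceless /θ/, voiced —.
palatal: voiceless /ç/, voiced /ʝ/.
uvular: voiceless /χ/, voiced /ʁ/.
glottal: voiceless /h/, voiced /ɦ/.
Gaps, from front to back: labiodental lacks voiced (/v/); dental lacks voiced (/ð/).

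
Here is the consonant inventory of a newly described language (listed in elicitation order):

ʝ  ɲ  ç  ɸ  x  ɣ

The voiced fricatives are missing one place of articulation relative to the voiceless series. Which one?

bilabial

place of articulation  voiceless  voiced  
bilabial          ɸ         —       
palatal           ç         ʝ       
velar             x         ɣ       
Every place of articulation has a voiced member except bilabial, where /β/ would be expected.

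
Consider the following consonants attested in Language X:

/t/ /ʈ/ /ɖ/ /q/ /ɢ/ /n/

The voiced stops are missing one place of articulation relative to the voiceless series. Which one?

alveolar: voiceless /t/, voiced —.
retroflex: voiceless /ʈ/, voiced /ɖ/.
uvular: voiceless /q/, voiced /ɢ/.
Every place of articulation has a voiced member except alveolar, where /d/ would be expected.

alveolar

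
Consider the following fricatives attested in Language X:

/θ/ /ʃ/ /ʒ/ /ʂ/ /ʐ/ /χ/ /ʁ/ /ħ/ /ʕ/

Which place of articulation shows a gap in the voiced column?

place of articulation  voiceless  voiced  
dental            θ         —       
postalveolar      ʃ         ʒ       
retroflex         ʂ         ʐ       
uvular            χ         ʁ       
pharyngeal        ħ         ʕ       
Every place of articulation has a voiced member except dental, where /ð/ would be expected.

dental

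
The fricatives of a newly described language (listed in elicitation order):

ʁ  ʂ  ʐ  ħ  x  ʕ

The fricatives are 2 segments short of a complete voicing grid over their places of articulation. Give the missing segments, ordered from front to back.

/ɣ/, /χ/

retroflex: voiceless /ʂ/, voiced /ʐ/.
velar: voiceless /x/, voiced —.
uvular: voiceless —, voiced /ʁ/.
pharyngeal: voiceless /ħ/, voiced /ʕ/.
Gaps, from front to back: velar lacks voiced (/ɣ/); uvular lacks voiceless (/χ/).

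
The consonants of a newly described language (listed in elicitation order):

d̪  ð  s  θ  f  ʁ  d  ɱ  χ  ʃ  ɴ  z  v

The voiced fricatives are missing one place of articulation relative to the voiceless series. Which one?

postalveolar

labiodental: voiceless /f/, voiced /v/.
dental: voiceless /θ/, voiced /ð/.
alveolar: voiceless /s/, voiced /z/.
postalveolar: voiceless /ʃ/, voiced —.
uvular: voiceless /χ/, voiced /ʁ/.
Every place of articulation has a voiced member except postalveolar, where /ʒ/ would be expected.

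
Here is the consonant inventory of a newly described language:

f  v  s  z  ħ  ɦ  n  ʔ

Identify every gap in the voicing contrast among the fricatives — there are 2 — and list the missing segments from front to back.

place of articulation  voiceless  voiced  
labiodental       f         v       
alveolar          s         z       
pharyngeal        ħ         —       
glottal           —         ɦ       
Gaps, from front to back: pharyngeal lacks voiced (/ʕ/); glottal lacks voiceless (/h/).

/ʕ/, /h/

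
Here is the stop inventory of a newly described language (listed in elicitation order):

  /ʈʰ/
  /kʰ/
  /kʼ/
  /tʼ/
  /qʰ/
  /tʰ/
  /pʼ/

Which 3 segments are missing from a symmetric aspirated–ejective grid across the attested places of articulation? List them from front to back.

/pʰ/, /ʈʼ/, /qʼ/

Aspirated: /tʰ/ (alveolar), /ʈʰ/ (retroflex), /kʰ/ (velar), /qʰ/ (uvular).
Ejective: /pʼ/ (bilabial), /tʼ/ (alveolar), /kʼ/ (velar).
Gaps, from front to back: bilabial lacks aspirated (/pʰ/); retroflex lacks ejective (/ʈʼ/); uvular lacks ejective (/qʼ/).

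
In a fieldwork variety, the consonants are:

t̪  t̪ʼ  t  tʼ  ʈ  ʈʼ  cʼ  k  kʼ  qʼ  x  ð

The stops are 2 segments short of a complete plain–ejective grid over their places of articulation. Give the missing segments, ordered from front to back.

/c/, /q/

place of articulation  plain     ejective
dental            t̪        t̪ʼ     
alveolar          t         tʼ      
retroflex         ʈ         ʈʼ      
palatal           —         cʼ      
velar             k         kʼ      
uvular            —         qʼ      
Gaps, from front to back: palatal lacks plain (/c/); uvular lacks plain (/q/).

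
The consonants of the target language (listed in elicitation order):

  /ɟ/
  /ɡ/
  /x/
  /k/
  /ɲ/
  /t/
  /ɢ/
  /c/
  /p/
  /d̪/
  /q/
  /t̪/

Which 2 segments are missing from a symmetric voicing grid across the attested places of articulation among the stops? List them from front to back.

/b/, /d/

Voiceless: /p/ (bilabial), /t̪/ (dental), /t/ (alveolar), /c/ (palatal), /k/ (velar), /q/ (uvular).
Voiced: /d̪/ (dental), /ɟ/ (palatal), /ɡ/ (velar), /ɢ/ (uvular).
Gaps, from front to back: bilabial lacks voiced (/b/); alveolar lacks voiced (/d/).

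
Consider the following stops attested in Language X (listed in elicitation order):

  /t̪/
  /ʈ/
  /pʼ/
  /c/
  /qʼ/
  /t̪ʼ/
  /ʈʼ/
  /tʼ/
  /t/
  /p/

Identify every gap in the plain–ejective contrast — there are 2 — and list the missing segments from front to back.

/cʼ/, /q/

Plain: /p/ (bilabial), /t̪/ (dental), /t/ (alveolar), /ʈ/ (retroflex), /c/ (palatal).
Ejective: /pʼ/ (bilabial), /t̪ʼ/ (dental), /tʼ/ (alveolar), /ʈʼ/ (retroflex), /qʼ/ (uvular).
Gaps, from front to back: palatal lacks ejective (/cʼ/); uvular lacks plain (/q/).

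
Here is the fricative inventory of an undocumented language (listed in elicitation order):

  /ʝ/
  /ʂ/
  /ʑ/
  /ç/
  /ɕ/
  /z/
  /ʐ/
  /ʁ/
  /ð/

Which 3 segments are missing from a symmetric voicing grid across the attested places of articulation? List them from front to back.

/θ/, /s/, /χ/

Voiceless: /ʂ/ (retroflex), /ɕ/ (alveolo-palatal), /ç/ (palatal).
Voiced: /ð/ (dental), /z/ (alveolar), /ʐ/ (retroflex), /ʑ/ (alveolo-palatal), /ʝ/ (palatal), /ʁ/ (uvular).
Gaps, from front to back: dental lacks voiceless (/θ/); alveolar lacks voiceless (/s/); uvular lacks voiceless (/χ/).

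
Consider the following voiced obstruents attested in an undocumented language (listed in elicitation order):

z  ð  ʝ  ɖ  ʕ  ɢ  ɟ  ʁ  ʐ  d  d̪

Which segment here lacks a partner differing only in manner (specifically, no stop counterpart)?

Dental: /d̪/ ~ /ð/
Alveolar: /d/ ~ /z/
Retroflex: /ɖ/ ~ /ʐ/
Palatal: /ɟ/ ~ /ʝ/
Uvular: /ɢ/ ~ /ʁ/
Pharyngeal: only /ʕ/ (fricative); no stop partner.
So /ʕ/ is the unpaired segment.

/ʕ/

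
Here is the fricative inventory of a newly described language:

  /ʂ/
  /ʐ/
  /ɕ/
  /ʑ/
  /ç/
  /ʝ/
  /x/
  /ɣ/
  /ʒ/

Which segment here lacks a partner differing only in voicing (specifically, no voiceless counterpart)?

/ʒ/

Retroflex: /ʂ/ ~ /ʐ/
Alveolo-palatal: /ɕ/ ~ /ʑ/
Palatal: /ç/ ~ /ʝ/
Velar: /x/ ~ /ɣ/
Postalveolar: only /ʒ/ (voiced); no voiceless partner.
So /ʒ/ is the unpaired segment.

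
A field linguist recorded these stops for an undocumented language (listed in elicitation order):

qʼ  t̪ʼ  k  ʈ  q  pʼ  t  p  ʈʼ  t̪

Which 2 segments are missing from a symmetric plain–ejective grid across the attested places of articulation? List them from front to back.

/tʼ/, /kʼ/

Plain: /p/ (bilabial), /t̪/ (dental), /t/ (alveolar), /ʈ/ (retroflex), /k/ (velar), /q/ (uvular).
Ejective: /pʼ/ (bilabial), /t̪ʼ/ (dental), /ʈʼ/ (retroflex), /qʼ/ (uvular).
Gaps, from front to back: alveolar lacks ejective (/tʼ/); velar lacks ejective (/kʼ/).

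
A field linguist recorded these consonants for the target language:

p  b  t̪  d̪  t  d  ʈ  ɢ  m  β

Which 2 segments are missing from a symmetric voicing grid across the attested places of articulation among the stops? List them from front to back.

place of articulation  voiceless  voiced  
bilabial          p         b       
dental            t̪        d̪      
alveolar          t         d       
retroflex         ʈ         —       
uvular            —         ɢ       
Gaps, from front to back: retroflex lacks voiced (/ɖ/); uvular lacks voiceless (/q/).

/ɖ/, /q/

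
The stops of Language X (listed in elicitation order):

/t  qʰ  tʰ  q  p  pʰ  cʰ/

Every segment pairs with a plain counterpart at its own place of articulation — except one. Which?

/cʰ/

Bilabial: /p/ ~ /pʰ/
Alveolar: /t/ ~ /tʰ/
Uvular: /q/ ~ /qʰ/
Palatal: only /cʰ/ (aspirated); no plain partner.
So /cʰ/ is the unpaired segment.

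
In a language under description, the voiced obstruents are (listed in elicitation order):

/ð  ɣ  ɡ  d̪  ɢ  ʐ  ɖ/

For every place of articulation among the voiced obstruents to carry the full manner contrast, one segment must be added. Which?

dental: stop /d̪/, fricative /ð/.
retroflex: stop /ɖ/, fricative /ʐ/.
velar: stop /ɡ/, fricative /ɣ/.
uvular: stop /ɢ/, fricative —.
The uvular row has no fricative member, so the gap is the uvular fricative /ʁ/.

/ʁ/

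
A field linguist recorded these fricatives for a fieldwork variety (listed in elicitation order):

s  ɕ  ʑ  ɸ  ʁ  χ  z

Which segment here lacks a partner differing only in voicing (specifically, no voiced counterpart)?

/ɸ/

Alveolar: /s/ ~ /z/
Alveolo-palatal: /ɕ/ ~ /ʑ/
Uvular: /χ/ ~ /ʁ/
Bilabial: only /ɸ/ (voiceless); no voiced partner.
So /ɸ/ is the unpaired segment.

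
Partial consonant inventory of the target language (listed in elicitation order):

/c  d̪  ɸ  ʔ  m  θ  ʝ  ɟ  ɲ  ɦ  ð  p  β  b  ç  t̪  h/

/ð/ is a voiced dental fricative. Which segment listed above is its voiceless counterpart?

The voiceless counterpart is a voiceless dental fricative — in this inventory, /θ/.

/θ/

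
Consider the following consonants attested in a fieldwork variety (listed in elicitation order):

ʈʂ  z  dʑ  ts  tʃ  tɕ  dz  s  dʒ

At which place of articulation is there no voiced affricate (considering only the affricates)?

place of articulation  voiceless  voiced  
alveolar          ts        dz      
postalveolar      tʃ        dʒ      
retroflex         ʈʂ        —       
alveolo-palatal   tɕ        dʑ      
Every place of articulation has a voiced member except retroflex, where /ɖʐ/ would be expected.

retroflex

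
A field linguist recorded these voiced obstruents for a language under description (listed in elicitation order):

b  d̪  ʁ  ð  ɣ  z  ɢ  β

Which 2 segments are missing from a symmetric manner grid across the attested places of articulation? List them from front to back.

bilabial: stop /b/, fricative /β/.
dental: stop /d̪/, fricative /ð/.
alveolar: stop —, fricative /z/.
velar: stop —, fricative /ɣ/.
uvular: stop /ɢ/, fricative /ʁ/.
Gaps, from front to back: alveolar lacks stop (/d/); velar lacks stop (/ɡ/).

/d/, /ɡ/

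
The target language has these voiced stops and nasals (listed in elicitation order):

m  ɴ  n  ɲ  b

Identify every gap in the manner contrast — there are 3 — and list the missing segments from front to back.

place of articulation  oral stop  nasal   
bilabial          b         m       
alveolar          —         n       
palatal           —         ɲ       
uvular            —         ɴ       
Gaps, from front to back: alveolar lacks oral stop (/d/); palatal lacks oral stop (/ɟ/); uvular lacks oral stop (/ɢ/).

/d/, /ɟ/, /ɢ/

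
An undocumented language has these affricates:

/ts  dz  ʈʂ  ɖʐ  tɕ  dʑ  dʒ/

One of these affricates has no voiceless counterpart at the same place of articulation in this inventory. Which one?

Alveolar: /ts/ ~ /dz/
Retroflex: /ʈʂ/ ~ /ɖʐ/
Alveolo-palatal: /tɕ/ ~ /dʑ/
Postalveolar: only /dʒ/ (voiced); no voiceless partner.
So /dʒ/ is the unpaired segment.

/dʒ/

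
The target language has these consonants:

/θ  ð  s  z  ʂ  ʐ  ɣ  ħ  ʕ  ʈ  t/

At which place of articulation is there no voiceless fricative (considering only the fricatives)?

velar

place of articulation  voiceless  voiced  
dental            θ         ð       
alveolar          s         z       
retroflex         ʂ         ʐ       
velar             —         ɣ       
pharyngeal        ħ         ʕ       
Every place of articulation has a voiceless member except velar, where /x/ would be expected.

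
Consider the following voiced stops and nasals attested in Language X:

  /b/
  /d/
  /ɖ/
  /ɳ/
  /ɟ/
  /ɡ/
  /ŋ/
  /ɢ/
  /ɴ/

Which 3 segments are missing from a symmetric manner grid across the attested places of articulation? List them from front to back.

Oral stop: /b/ (bilabial), /d/ (alveolar), /ɖ/ (retroflex), /ɟ/ (palatal), /ɡ/ (velar), /ɢ/ (uvular).
Nasal: /ɳ/ (retroflex), /ŋ/ (velar), /ɴ/ (uvular).
Gaps, from front to back: bilabial lacks nasal (/m/); alveolar lacks nasal (/n/); palatal lacks nasal (/ɲ/).

/m/, /n/, /ɲ/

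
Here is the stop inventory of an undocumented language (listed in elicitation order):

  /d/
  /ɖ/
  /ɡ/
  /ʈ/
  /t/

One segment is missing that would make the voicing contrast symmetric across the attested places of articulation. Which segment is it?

Voiceless: /t/ (alveolar), /ʈ/ (retroflex).
Voiced: /d/ (alveolar), /ɖ/ (retroflex), /ɡ/ (velar).
The velar row has no voiceless member, so the gap is the voiceless velar stop /k/.

/k/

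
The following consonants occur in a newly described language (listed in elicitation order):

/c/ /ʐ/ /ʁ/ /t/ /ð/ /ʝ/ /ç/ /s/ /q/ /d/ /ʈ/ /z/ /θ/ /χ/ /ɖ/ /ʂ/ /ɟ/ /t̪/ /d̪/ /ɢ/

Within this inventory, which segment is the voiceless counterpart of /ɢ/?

/ɢ/ is a voiced uvular stop.
The voiceless counterpart is a voiceless uvular stop — in this inventory, /q/.

/q/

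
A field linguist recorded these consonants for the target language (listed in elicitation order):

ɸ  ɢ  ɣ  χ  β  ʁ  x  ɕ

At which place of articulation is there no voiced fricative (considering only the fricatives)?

alveolo-palatal

bilabial: voiceless /ɸ/, voiced /β/.
alveolo-palatal: voiceless /ɕ/, voiced —.
velar: voiceless /x/, voiced /ɣ/.
uvular: voiceless /χ/, voiced /ʁ/.
Every place of articulation has a voiced member except alveolo-palatal, where /ʑ/ would be expected.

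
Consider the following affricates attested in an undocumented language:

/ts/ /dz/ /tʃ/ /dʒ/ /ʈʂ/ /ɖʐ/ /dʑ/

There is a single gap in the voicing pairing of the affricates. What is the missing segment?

/tɕ/

Voiceless: /ts/ (alveolar), /tʃ/ (postalveolar), /ʈʂ/ (retroflex).
Voiced: /dz/ (alveolar), /dʒ/ (postalveolar), /ɖʐ/ (retroflex), /dʑ/ (alveolo-palatal).
The alveolo-palatal row has no voiceless member, so the gap is the voiceless alveolo-palatal affricate /tɕ/.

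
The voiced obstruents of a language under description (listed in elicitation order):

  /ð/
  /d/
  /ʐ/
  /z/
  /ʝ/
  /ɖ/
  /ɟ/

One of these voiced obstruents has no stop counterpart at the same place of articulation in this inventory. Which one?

Alveolar: /d/ ~ /z/
Retroflex: /ɖ/ ~ /ʐ/
Palatal: /ɟ/ ~ /ʝ/
Dental: only /ð/ (fricative); no stop partner.
So /ð/ is the unpaired segment.

/ð/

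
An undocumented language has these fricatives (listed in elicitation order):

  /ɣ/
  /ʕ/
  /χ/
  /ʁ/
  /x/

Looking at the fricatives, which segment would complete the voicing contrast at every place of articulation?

/ħ/

velar: voiceless /x/, voiced /ɣ/.
uvular: voiceless /χ/, voiced /ʁ/.
pharyngeal: voiceless —, voiced /ʕ/.
The pharyngeal row has no voiceless member, so the gap is the voiceless pharyngeal fricative /ħ/.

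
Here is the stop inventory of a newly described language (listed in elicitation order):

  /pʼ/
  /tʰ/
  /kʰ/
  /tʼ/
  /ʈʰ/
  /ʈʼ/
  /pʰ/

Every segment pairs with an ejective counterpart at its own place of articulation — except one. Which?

/kʰ/

Bilabial: /pʰ/ ~ /pʼ/
Alveolar: /tʰ/ ~ /tʼ/
Retroflex: /ʈʰ/ ~ /ʈʼ/
Velar: only /kʰ/ (aspirated); no ejective partner.
So /kʰ/ is the unpaired segment.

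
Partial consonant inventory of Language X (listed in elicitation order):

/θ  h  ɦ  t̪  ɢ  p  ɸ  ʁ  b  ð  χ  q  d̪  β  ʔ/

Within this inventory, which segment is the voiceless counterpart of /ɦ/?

/h/

/ɦ/ is a voiced glottal fricative.
The voiceless counterpart is a voiceless glottal fricative — in this inventory, /h/.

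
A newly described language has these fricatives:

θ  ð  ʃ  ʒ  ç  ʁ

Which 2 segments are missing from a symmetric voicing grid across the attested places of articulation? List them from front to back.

place of articulation  voiceless  voiced  
dental            θ         ð       
postalveolar      ʃ         ʒ       
palatal           ç         —       
uvular            —         ʁ       
Gaps, from front to back: palatal lacks voiced (/ʝ/); uvular lacks voiceless (/χ/).

/ʝ/, /χ/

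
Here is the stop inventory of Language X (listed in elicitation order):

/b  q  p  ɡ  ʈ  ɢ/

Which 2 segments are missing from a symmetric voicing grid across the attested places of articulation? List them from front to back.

bilabial: voiceless /p/, voiced /b/.
retroflex: voiceless /ʈ/, voiced —.
velar: voiceless —, voiced /ɡ/.
uvular: voiceless /q/, voiced /ɢ/.
Gaps, from front to back: retroflex lacks voiced (/ɖ/); velar lacks voiceless (/k/).

/ɖ/, /k/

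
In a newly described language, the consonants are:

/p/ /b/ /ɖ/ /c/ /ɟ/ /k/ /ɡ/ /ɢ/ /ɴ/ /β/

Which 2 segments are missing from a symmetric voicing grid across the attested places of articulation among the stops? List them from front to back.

/ʈ/, /q/

Voiceless: /p/ (bilabial), /c/ (palatal), /k/ (velar).
Voiced: /b/ (bilabial), /ɖ/ (retroflex), /ɟ/ (palatal), /ɡ/ (velar), /ɢ/ (uvular).
Gaps, from front to back: retroflex lacks voiceless (/ʈ/); uvular lacks voiceless (/q/).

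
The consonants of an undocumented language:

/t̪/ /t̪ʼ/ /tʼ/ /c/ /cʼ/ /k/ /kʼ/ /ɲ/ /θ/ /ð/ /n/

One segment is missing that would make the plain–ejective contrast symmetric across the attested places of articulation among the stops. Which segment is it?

/t/

dental: plain /t̪/, ejective /t̪ʼ/.
alveolar: plain —, ejective /tʼ/.
palatal: plain /c/, ejective /cʼ/.
velar: plain /k/, ejective /kʼ/.
The alveolar row has no plain member, so the gap is the plain alveolar stop /t/.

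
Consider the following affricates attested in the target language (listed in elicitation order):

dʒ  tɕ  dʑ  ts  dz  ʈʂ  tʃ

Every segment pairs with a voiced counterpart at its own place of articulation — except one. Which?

/ʈʂ/

Alveolar: /ts/ ~ /dz/
Postalveolar: /tʃ/ ~ /dʒ/
Alveolo-palatal: /tɕ/ ~ /dʑ/
Retroflex: only /ʈʂ/ (voiceless); no voiced partner.
So /ʈʂ/ is the unpaired segment.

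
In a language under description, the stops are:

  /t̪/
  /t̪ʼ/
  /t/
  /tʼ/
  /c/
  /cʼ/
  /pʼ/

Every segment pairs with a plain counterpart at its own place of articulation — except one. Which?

/pʼ/

Dental: /t̪/ ~ /t̪ʼ/
Alveolar: /t/ ~ /tʼ/
Palatal: /c/ ~ /cʼ/
Bilabial: only /pʼ/ (ejective); no plain partner.
So /pʼ/ is the unpaired segment.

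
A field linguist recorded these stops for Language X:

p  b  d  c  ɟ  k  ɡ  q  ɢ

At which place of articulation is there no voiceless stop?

place of articulation  voiceless  voiced  
bilabial          p         b       
alveolar          —         d       
palatal           c         ɟ       
velar             k         ɡ       
uvular            q         ɢ       
Every place of articulation has a voiceless member except alveolar, where /t/ would be expected.

alveolar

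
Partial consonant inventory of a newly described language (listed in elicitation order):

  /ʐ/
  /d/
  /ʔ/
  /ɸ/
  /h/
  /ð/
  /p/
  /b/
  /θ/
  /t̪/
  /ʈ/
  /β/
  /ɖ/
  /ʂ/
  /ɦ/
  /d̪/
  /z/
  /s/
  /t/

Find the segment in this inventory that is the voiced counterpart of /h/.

/h/ is a voiceless glottal fricative.
The voiced counterpart is a voiced glottal fricative — in this inventory, /ɦ/.

/ɦ/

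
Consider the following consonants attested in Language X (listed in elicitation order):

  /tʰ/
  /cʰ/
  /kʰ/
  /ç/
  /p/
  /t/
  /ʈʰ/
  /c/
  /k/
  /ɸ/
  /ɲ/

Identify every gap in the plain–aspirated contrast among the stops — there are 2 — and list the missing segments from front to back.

/pʰ/, /ʈ/

bilabial: plain /p/, aspirated —.
alveolar: plain /t/, aspirated /tʰ/.
retroflex: plain —, aspirated /ʈʰ/.
palatal: plain /c/, aspirated /cʰ/.
velar: plain /k/, aspirated /kʰ/.
Gaps, from front to back: bilabial lacks aspirated (/pʰ/); retroflex lacks plain (/ʈ/).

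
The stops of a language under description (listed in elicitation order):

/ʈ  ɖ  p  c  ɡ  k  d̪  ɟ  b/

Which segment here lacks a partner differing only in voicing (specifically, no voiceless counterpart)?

Bilabial: /p/ ~ /b/
Retroflex: /ʈ/ ~ /ɖ/
Palatal: /c/ ~ /ɟ/
Velar: /k/ ~ /ɡ/
Dental: only /d̪/ (voiced); no voiceless partner.
So /d̪/ is the unpaired segment.

/d̪/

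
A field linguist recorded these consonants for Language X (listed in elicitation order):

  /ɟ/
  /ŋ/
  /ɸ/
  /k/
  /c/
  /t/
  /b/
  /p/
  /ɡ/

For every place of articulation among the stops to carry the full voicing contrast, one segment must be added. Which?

/d/

place of articulation  voiceless  voiced  
bilabial          p         b       
alveolar          t         —       
palatal           c         ɟ       
velar             k         ɡ       
The alveolar row has no voiced member, so the gap is the voiced alveolar stop /d/.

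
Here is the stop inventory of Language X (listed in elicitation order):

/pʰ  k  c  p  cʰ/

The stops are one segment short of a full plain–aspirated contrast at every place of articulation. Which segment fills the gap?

/kʰ/

bilabial: plain /p/, aspirated /pʰ/.
palatal: plain /c/, aspirated /cʰ/.
velar: plain /k/, aspirated —.
The velar row has no aspirated member, so the gap is the aspirated velar stop /kʰ/.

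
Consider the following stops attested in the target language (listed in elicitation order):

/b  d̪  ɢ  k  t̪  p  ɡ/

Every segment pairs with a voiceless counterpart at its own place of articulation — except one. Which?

Bilabial: /p/ ~ /b/
Dental: /t̪/ ~ /d̪/
Velar: /k/ ~ /ɡ/
Uvular: only /ɢ/ (voiced); no voiceless partner.
So /ɢ/ is the unpaired segment.

/ɢ/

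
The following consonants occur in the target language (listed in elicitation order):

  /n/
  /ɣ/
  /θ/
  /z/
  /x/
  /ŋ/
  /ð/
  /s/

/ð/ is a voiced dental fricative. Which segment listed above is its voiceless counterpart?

/θ/

The voiceless counterpart is a voiceless dental fricative — in this inventory, /θ/.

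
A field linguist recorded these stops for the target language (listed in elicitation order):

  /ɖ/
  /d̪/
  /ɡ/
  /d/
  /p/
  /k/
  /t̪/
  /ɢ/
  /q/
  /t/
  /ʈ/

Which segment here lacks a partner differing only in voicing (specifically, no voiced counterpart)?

Dental: /t̪/ ~ /d̪/
Alveolar: /t/ ~ /d/
Retroflex: /ʈ/ ~ /ɖ/
Velar: /k/ ~ /ɡ/
Uvular: /q/ ~ /ɢ/
Bilabial: only /p/ (voiceless); no voiced partner.
So /p/ is the unpaired segment.

/p/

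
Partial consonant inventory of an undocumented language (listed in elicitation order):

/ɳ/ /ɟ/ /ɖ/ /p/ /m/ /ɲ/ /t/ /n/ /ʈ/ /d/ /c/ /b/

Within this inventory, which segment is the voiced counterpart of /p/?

/p/ is a voiceless bilabial stop.
The voiced counterpart is a voiced bilabial stop — in this inventory, /b/.

/b/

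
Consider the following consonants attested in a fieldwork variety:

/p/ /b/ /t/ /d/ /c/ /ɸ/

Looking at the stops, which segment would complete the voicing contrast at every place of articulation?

place of articulation  voiceless  voiced  
bilabial          p         b       
alveolar          t         d       
palatal           c         —       
The palatal row has no voiced member, so the gap is the voiced palatal stop /ɟ/.

/ɟ/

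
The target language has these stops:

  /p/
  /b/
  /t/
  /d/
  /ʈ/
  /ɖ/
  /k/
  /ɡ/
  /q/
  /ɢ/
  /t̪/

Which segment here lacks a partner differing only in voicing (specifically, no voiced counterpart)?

/t̪/

Bilabial: /p/ ~ /b/
Alveolar: /t/ ~ /d/
Retroflex: /ʈ/ ~ /ɖ/
Velar: /k/ ~ /ɡ/
Uvular: /q/ ~ /ɢ/
Dental: only /t̪/ (voiceless); no voiced partner.
So /t̪/ is the unpaired segment.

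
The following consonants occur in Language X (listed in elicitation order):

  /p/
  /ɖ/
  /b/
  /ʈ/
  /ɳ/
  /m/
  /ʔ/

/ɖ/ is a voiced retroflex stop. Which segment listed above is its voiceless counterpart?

/ʈ/

The voiceless counterpart is a voiceless retroflex stop — in this inventory, /ʈ/.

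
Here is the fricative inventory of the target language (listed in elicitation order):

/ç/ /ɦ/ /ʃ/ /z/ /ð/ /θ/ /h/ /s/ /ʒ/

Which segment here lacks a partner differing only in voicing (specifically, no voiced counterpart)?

/ç/

Dental: /θ/ ~ /ð/
Alveolar: /s/ ~ /z/
Postalveolar: /ʃ/ ~ /ʒ/
Glottal: /h/ ~ /ɦ/
Palatal: only /ç/ (voiceless); no voiced partner.
So /ç/ is the unpaired segment.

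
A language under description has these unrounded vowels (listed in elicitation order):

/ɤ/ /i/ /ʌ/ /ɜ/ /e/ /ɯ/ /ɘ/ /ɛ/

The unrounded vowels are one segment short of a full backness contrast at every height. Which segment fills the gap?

/ɨ/

height            front     central   back    
high              i         —         ɯ       
high-mid          e         ɘ         ɤ       
low-mid           ɛ         ɜ         ʌ       
The high row has no central member, so the gap is the high central unrounded vowel /ɨ/.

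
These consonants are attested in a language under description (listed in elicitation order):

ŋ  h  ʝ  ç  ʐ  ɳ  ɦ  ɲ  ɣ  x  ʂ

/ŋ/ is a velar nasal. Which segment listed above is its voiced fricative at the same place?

/ɣ/

The voiced fricative at the same place is a voiced velar fricative — in this inventory, /ɣ/.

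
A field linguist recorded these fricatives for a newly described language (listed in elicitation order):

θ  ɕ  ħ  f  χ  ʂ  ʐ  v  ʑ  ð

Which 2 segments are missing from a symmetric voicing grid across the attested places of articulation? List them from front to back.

/ʁ/, /ʕ/

Voiceless: /f/ (labiodental), /θ/ (dental), /ʂ/ (retroflex), /ɕ/ (alveolo-palatal), /χ/ (uvular), /ħ/ (pharyngeal).
Voiced: /v/ (labiodental), /ð/ (dental), /ʐ/ (retroflex), /ʑ/ (alveolo-palatal).
Gaps, from front to back: uvular lacks voiced (/ʁ/); pharyngeal lacks voiced (/ʕ/).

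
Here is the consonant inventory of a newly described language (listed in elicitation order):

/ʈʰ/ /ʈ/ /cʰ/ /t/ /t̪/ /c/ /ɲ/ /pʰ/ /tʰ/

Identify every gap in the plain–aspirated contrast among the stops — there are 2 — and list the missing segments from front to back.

/p/, /t̪ʰ/

place of articulation  plain     aspirated
bilabial          —         pʰ      
dental            t̪        —       
alveolar          t         tʰ      
retroflex         ʈ         ʈʰ      
palatal           c         cʰ      
Gaps, from front to back: bilabial lacks plain (/p/); dental lacks aspirated (/t̪ʰ/).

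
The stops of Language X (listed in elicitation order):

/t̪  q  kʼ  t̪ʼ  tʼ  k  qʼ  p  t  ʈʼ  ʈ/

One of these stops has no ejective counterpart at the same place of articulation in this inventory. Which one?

/p/

Dental: /t̪/ ~ /t̪ʼ/
Alveolar: /t/ ~ /tʼ/
Retroflex: /ʈ/ ~ /ʈʼ/
Velar: /k/ ~ /kʼ/
Uvular: /q/ ~ /qʼ/
Bilabial: only /p/ (plain); no ejective partner.
So /p/ is the unpaired segment.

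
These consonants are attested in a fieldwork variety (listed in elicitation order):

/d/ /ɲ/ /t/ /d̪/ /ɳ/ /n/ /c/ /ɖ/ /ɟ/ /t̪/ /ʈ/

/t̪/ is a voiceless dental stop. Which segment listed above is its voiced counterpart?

/d̪/

The voiced counterpart is a voiced dental stop — in this inventory, /d̪/.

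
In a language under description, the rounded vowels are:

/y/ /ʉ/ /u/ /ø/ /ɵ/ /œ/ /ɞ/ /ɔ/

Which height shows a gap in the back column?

high-mid

high: front /y/, central /ʉ/, back /u/.
high-mid: front /ø/, central /ɵ/, back —.
low-mid: front /œ/, central /ɞ/, back /ɔ/.
Every height has a back member except high-mid, where /o/ would be expected.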